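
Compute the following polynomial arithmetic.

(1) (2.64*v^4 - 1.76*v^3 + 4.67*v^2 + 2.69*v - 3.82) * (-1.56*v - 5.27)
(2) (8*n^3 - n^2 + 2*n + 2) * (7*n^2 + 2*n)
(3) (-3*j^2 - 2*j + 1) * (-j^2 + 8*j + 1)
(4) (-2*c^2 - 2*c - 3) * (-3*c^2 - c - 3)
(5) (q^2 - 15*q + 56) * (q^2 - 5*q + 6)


(1) = -4.1184*v^5 - 11.1672*v^4 + 1.99*v^3 - 28.8073*v^2 - 8.2171*v + 20.1314
(2) = 56*n^5 + 9*n^4 + 12*n^3 + 18*n^2 + 4*n
(3) = 3*j^4 - 22*j^3 - 20*j^2 + 6*j + 1
(4) = 6*c^4 + 8*c^3 + 17*c^2 + 9*c + 9
(5) = q^4 - 20*q^3 + 137*q^2 - 370*q + 336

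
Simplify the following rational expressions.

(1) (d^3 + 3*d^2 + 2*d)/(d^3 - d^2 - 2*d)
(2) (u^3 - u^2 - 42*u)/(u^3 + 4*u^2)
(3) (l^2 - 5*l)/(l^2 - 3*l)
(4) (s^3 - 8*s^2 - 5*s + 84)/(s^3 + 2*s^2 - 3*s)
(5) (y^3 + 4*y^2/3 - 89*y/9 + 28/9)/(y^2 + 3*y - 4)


(1) = (d + 2)/(d - 2)
(2) = (u^2 - u - 42)/(u^2 + 4*u)
(3) = (l - 5)/(l - 3)
(4) = (s^2 - 11*s + 28)/(s^2 - s)
(5) = (9*y^2 - 24*y + 7)/(9*y - 9)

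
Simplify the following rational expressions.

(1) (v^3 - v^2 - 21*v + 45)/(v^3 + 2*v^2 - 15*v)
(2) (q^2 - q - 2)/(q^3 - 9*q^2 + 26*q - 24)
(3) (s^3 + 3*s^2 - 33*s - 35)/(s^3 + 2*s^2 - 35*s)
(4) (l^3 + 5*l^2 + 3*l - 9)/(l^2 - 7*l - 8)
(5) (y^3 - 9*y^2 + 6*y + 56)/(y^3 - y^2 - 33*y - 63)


(1) = (v - 3)/v
(2) = (q + 1)/(q^2 - 7*q + 12)
(3) = (s + 1)/s
(4) = (l^3 + 5*l^2 + 3*l - 9)/(l^2 - 7*l - 8)
(5) = (y^2 - 2*y - 8)/(y^2 + 6*y + 9)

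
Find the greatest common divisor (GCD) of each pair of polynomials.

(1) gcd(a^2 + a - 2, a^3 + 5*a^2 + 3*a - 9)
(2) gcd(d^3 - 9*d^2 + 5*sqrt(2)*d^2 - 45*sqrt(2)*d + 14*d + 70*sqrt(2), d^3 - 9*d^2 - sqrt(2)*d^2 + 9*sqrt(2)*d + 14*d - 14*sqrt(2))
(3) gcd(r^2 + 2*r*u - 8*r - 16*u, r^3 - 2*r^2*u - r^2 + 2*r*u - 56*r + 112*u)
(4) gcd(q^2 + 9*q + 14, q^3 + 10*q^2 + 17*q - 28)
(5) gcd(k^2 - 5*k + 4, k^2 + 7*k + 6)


(1) = a - 1
(2) = d^2 - 9*d + 14
(3) = gcd((r - 8)*(r + 2*u), (r - 8)*(r + 7)*(r - 2*u)) = r - 8
(4) = q + 7
(5) = gcd((k - 4)*(k - 1), (k + 1)*(k + 6)) = 1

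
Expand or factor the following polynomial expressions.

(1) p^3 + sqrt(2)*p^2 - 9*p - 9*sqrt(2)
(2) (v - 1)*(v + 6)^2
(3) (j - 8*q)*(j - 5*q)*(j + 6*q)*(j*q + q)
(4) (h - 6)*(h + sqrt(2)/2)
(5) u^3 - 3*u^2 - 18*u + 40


(1) = (p - 3)*(p + 3)*(p + sqrt(2))
(2) = v^3 + 11*v^2 + 24*v - 36
(3) = j^4*q - 7*j^3*q^2 + j^3*q - 38*j^2*q^3 - 7*j^2*q^2 + 240*j*q^4 - 38*j*q^3 + 240*q^4
(4) = h^2 - 6*h + sqrt(2)*h/2 - 3*sqrt(2)
(5) = (u - 5)*(u - 2)*(u + 4)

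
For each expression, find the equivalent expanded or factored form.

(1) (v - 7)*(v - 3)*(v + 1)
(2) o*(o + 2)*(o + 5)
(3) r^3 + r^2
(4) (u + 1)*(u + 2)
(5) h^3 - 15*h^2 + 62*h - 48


(1) = v^3 - 9*v^2 + 11*v + 21
(2) = o^3 + 7*o^2 + 10*o
(3) = r^2*(r + 1)
(4) = u^2 + 3*u + 2
(5) = (h - 8)*(h - 6)*(h - 1)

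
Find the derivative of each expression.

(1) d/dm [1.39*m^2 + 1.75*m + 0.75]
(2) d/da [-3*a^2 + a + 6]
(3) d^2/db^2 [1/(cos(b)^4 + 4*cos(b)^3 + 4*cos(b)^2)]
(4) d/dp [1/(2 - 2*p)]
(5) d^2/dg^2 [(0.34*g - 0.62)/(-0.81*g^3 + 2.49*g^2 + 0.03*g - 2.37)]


(1) = 2.78*m + 1.75
(2) = 1 - 6*a
(3) = 4*(-(1 - cos(2*b))^2 + 19*cos(b)/4 - 7*cos(2*b)/2 - 7*cos(3*b)/4 + 13/2)/((cos(b) + 2)^4*cos(b)^4)
(4) = 1/(2*(p - 1)^2)
(5) = (-1.338444*g^5 + 8.99586*g^4 - 24.24024*g^3 + 30.806352*g^2 - 18.902052*g + 7.27038)/(0.531441*g^9 - 4.901067*g^8 + 15.007194*g^7 - 10.410336*g^6 - 29.23614*g^5 + 43.730442*g^4 + 14.711274*g^3 - 41.951844*g^2 - 0.505521*g + 13.312053)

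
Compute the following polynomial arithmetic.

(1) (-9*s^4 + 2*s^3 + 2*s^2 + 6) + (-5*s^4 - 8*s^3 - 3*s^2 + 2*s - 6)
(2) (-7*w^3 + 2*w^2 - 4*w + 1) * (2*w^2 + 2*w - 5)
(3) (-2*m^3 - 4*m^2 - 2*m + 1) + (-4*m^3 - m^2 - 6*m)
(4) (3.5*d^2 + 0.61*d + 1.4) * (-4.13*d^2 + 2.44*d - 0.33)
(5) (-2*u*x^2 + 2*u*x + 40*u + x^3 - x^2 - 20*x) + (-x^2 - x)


(1) = -14*s^4 - 6*s^3 - s^2 + 2*s
(2) = -14*w^5 - 10*w^4 + 31*w^3 - 16*w^2 + 22*w - 5
(3) = -6*m^3 - 5*m^2 - 8*m + 1
(4) = -14.455*d^4 + 6.0207*d^3 - 5.4486*d^2 + 3.2147*d - 0.462
(5) = -2*u*x^2 + 2*u*x + 40*u + x^3 - 2*x^2 - 21*x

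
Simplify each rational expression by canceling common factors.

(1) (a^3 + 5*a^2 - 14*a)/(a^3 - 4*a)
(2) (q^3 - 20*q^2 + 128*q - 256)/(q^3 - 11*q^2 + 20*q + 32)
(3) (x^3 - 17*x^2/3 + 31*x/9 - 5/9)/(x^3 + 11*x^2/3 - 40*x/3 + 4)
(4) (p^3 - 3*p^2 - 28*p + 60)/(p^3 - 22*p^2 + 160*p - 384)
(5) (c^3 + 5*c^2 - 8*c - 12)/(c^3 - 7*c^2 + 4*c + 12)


(1) = (a + 7)/(a + 2)
(2) = (q - 8)/(q + 1)
(3) = (3*x^2 - 16*x + 5)/(3*x^2 + 12*x - 36)
(4) = (p^2 + 3*p - 10)/(p^2 - 16*p + 64)
(5) = (c + 6)/(c - 6)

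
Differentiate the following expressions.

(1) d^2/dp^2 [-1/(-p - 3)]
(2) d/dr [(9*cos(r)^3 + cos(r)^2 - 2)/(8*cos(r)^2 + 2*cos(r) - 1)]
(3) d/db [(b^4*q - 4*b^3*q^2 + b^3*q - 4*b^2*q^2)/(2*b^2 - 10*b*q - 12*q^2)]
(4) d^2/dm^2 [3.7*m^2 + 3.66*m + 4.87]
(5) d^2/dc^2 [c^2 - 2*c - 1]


(1) = 2/(p + 3)^3
(2) = (-72*cos(r)^4 - 36*cos(r)^3 + 25*cos(r)^2 - 30*cos(r) - 4)*sin(r)/((2*cos(r) + 1)^2*(4*cos(r) - 1)^2)
(3) = b*q*(-b*(2*b - 5*q)*(b^2 - 4*b*q + b - 4*q) + (-b^2 + 5*b*q + 6*q^2)*(-4*b^2 + 12*b*q - 3*b + 8*q))/(2*(-b^2 + 5*b*q + 6*q^2)^2)
(4) = 7.40000000000000
(5) = 2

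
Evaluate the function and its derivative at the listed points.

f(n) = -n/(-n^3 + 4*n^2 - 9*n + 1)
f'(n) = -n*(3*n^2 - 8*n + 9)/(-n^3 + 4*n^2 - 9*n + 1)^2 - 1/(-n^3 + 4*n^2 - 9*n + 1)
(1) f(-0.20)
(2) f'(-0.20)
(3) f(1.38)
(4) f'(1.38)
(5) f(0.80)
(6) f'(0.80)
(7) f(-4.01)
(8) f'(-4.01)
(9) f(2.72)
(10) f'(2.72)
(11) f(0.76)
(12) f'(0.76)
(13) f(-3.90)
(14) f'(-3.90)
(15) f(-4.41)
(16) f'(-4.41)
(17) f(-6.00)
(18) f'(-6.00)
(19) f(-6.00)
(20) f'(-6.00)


(1) = 0.07
(2) = -0.09
(3) = 0.21
(4) = 0.03
(5) = 0.19
(6) = 0.03
(7) = 0.02
(8) = 0.01
(9) = 0.19
(10) = -0.06
(11) = 0.19
(12) = 0.03
(13) = 0.02
(14) = 0.01
(15) = 0.02
(16) = 0.01
(17) = 0.01
(18) = 0.00
(19) = 0.01
(20) = 0.00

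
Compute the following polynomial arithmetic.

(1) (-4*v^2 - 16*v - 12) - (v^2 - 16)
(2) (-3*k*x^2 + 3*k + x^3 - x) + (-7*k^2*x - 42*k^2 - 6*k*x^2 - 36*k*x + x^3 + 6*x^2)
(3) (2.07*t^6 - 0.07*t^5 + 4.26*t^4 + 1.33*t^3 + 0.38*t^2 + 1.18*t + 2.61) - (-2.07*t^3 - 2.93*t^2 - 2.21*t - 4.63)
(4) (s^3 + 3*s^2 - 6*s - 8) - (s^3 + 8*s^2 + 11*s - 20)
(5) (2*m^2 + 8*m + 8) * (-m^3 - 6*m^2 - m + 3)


(1) = -5*v^2 - 16*v + 4
(2) = -7*k^2*x - 42*k^2 - 9*k*x^2 - 36*k*x + 3*k + 2*x^3 + 6*x^2 - x
(3) = 2.07*t^6 - 0.07*t^5 + 4.26*t^4 + 3.4*t^3 + 3.31*t^2 + 3.39*t + 7.24
(4) = -5*s^2 - 17*s + 12
(5) = -2*m^5 - 20*m^4 - 58*m^3 - 50*m^2 + 16*m + 24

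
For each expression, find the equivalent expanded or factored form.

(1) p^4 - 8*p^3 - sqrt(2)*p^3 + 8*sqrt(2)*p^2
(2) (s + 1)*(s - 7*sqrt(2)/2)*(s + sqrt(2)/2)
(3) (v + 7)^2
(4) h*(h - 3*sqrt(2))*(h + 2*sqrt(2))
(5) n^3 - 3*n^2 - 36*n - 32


(1) = p^2*(p - 8)*(p - sqrt(2))
(2) = s^3 - 3*sqrt(2)*s^2 + s^2 - 3*sqrt(2)*s - 7*s/2 - 7/2
(3) = v^2 + 14*v + 49
(4) = h^3 - sqrt(2)*h^2 - 12*h
(5) = (n - 8)*(n + 1)*(n + 4)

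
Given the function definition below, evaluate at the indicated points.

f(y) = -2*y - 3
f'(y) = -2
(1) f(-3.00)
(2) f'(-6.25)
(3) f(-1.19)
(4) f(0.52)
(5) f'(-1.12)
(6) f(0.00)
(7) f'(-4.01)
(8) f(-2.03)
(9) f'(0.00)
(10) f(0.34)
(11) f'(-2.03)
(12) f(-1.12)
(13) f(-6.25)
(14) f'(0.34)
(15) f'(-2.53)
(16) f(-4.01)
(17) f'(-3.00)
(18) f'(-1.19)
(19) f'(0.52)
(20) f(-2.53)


(1) = 3.00
(2) = -2.00
(3) = -0.62
(4) = -4.04
(5) = -2.00
(6) = -3.00
(7) = -2.00
(8) = 1.06
(9) = -2.00
(10) = -3.68
(11) = -2.00
(12) = -0.76
(13) = 9.50
(14) = -2.00
(15) = -2.00
(16) = 5.02
(17) = -2.00
(18) = -2.00
(19) = -2.00
(20) = 2.06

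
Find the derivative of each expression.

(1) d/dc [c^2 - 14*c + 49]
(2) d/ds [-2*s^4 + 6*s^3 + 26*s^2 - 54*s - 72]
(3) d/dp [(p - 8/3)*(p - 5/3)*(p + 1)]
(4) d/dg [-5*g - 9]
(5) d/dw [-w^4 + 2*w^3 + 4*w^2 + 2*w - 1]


(1) = 2*c - 14
(2) = -8*s^3 + 18*s^2 + 52*s - 54
(3) = 3*p^2 - 20*p/3 + 1/9
(4) = -5
(5) = -4*w^3 + 6*w^2 + 8*w + 2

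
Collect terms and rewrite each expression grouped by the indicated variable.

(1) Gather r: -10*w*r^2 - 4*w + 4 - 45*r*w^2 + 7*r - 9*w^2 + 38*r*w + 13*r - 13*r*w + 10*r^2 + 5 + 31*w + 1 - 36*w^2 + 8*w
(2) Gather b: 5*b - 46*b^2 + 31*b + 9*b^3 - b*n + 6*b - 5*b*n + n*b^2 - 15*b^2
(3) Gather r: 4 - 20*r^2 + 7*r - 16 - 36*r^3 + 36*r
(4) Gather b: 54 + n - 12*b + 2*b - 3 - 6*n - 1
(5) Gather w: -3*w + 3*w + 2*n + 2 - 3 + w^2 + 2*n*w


(1) = r^2*(10 - 10*w) + r*(-45*w^2 + 25*w + 20) - 45*w^2 + 35*w + 10
(2) = 9*b^3 + b^2*(n - 61) + b*(42 - 6*n)
(3) = -36*r^3 - 20*r^2 + 43*r - 12
(4) = -10*b - 5*n + 50
(5) = 2*n*w + 2*n + w^2 - 1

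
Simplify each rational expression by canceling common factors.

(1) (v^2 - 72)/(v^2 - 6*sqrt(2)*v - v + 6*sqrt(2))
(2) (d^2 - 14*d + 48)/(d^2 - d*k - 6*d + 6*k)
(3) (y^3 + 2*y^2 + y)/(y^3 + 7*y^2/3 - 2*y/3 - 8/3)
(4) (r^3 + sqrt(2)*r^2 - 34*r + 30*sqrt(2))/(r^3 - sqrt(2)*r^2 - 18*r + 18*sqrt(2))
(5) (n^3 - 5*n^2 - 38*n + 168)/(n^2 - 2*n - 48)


(1) = (v + 6*sqrt(2))/(v - 1)
(2) = (d - 8)/(d - k)
(3) = (3*y^3 + 6*y^2 + 3*y)/(3*y^3 + 7*y^2 - 2*y - 8)
(4) = (r + 5*sqrt(2))/(r + 3*sqrt(2))
(5) = (n^2 - 11*n + 28)/(n - 8)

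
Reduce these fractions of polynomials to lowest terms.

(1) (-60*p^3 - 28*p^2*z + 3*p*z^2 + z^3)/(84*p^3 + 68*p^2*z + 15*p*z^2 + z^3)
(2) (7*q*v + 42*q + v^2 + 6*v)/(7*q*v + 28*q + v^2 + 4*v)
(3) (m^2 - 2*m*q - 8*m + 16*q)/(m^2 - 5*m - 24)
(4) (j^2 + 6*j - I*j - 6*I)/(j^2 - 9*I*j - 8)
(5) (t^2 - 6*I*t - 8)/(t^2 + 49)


(1) = (-5*p + z)/(7*p + z)
(2) = (v + 6)/(v + 4)
(3) = (m - 2*q)/(m + 3)
(4) = (j + 6)/(j - 8*I)
(5) = (t^2 - 6*I*t - 8)/(t^2 + 49)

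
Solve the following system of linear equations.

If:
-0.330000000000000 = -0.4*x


Then:
x = 0.82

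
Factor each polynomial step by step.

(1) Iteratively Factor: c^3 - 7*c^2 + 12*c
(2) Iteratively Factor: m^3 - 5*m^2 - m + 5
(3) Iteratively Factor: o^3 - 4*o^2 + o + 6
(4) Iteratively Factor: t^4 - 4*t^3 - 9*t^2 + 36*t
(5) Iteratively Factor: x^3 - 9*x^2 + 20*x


(1) = (c)*(c^2 - 7*c + 12) = c*(c - 3)*(c - 4)
(2) = (m - 5)*(m^2 - 1) = (m - 5)*(m + 1)*(m - 1)
(3) = (o - 2)*(o^2 - 2*o - 3) = (o - 3)*(o - 2)*(o + 1)
(4) = (t)*(t^3 - 4*t^2 - 9*t + 36) = t*(t + 3)*(t^2 - 7*t + 12) = t*(t - 4)*(t + 3)*(t - 3)
(5) = (x)*(x^2 - 9*x + 20) = x*(x - 4)*(x - 5)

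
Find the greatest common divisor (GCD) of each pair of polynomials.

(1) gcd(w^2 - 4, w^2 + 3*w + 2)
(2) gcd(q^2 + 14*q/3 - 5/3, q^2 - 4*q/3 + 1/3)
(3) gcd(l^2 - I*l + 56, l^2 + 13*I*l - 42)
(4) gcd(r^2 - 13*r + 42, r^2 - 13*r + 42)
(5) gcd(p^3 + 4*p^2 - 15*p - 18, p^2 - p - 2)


(1) = gcd((w - 2)*(w + 2), (w + 1)*(w + 2)) = w + 2
(2) = q - 1/3
(3) = l + 7*I
(4) = gcd((r - 7)*(r - 6), (r - 7)*(r - 6)) = r^2 - 13*r + 42
(5) = p + 1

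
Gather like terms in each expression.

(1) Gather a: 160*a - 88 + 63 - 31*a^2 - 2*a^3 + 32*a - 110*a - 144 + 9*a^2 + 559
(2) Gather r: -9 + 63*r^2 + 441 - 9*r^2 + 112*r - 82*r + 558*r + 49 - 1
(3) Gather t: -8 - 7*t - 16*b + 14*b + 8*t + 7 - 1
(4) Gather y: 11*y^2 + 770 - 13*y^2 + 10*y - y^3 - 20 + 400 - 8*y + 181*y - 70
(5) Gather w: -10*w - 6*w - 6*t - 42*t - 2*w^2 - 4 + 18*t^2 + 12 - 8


(1) = -2*a^3 - 22*a^2 + 82*a + 390
(2) = 54*r^2 + 588*r + 480
(3) = -2*b + t - 2
(4) = -y^3 - 2*y^2 + 183*y + 1080
(5) = 18*t^2 - 48*t - 2*w^2 - 16*w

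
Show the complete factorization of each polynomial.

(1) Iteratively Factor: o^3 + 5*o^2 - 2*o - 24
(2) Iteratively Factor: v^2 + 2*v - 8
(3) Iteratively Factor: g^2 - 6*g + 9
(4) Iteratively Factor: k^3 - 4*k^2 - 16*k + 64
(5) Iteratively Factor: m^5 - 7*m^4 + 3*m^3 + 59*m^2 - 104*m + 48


(1) = (o - 2)*(o^2 + 7*o + 12) = (o - 2)*(o + 3)*(o + 4)
(2) = (v - 2)*(v + 4)
(3) = (g - 3)*(g - 3)
(4) = (k - 4)*(k^2 - 16) = (k - 4)*(k + 4)*(k - 4)
(5) = (m - 1)*(m^4 - 6*m^3 - 3*m^2 + 56*m - 48) = (m - 4)*(m - 1)*(m^3 - 2*m^2 - 11*m + 12) = (m - 4)*(m - 1)^2*(m^2 - m - 12) = (m - 4)^2*(m - 1)^2*(m + 3)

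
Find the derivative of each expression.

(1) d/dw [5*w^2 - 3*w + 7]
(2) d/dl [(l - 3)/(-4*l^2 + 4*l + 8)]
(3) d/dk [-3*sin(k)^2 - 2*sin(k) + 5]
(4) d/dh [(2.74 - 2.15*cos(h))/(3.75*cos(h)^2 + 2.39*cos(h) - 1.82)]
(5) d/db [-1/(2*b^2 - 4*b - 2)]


(1) = 10*w - 3
(2) = (-l^2 + l + (l - 3)*(2*l - 1) + 2)/(4*(-l^2 + l + 2)^2)
(3) = -2*(3*sin(k) + 1)*cos(k)
(4) = (-8.0625*cos(h)^2 + 20.55*cos(h) + 2.6356)*sin(h)/(14.0625*cos(h)^4 + 17.925*cos(h)^3 - 7.9379*cos(h)^2 - 8.6996*cos(h) + 3.3124)
(5) = (b - 1)/(-b^2 + 2*b + 1)^2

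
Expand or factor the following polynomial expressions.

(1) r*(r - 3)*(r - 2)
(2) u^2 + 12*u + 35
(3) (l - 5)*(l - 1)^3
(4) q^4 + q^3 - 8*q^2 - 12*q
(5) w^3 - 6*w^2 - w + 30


(1) = r^3 - 5*r^2 + 6*r
(2) = (u + 5)*(u + 7)
(3) = l^4 - 8*l^3 + 18*l^2 - 16*l + 5
(4) = q*(q - 3)*(q + 2)^2
(5) = (w - 5)*(w - 3)*(w + 2)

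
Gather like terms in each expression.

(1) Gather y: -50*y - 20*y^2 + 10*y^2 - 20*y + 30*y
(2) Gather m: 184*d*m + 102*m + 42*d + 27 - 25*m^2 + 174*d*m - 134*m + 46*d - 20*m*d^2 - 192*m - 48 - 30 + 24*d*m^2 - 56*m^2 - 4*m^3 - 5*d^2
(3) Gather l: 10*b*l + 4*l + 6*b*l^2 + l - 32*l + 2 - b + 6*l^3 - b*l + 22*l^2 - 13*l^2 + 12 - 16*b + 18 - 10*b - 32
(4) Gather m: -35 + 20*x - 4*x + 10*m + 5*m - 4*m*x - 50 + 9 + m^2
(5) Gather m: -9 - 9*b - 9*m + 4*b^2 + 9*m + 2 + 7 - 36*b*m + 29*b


(1) = -10*y^2 - 40*y
(2) = -5*d^2 + 88*d - 4*m^3 + m^2*(24*d - 81) + m*(-20*d^2 + 358*d - 224) - 51
(3) = -27*b + 6*l^3 + l^2*(6*b + 9) + l*(9*b - 27)
(4) = m^2 + m*(15 - 4*x) + 16*x - 76
(5) = 4*b^2 - 36*b*m + 20*b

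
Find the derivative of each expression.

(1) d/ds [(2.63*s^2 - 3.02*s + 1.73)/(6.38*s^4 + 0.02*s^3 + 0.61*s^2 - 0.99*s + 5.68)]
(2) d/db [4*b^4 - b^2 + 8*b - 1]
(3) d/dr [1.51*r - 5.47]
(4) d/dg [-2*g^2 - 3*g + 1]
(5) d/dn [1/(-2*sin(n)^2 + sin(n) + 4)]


(1) = (-33.5588*s^5 + 57.7502*s^4 - 44.0288*s^3 - 0.8653*s^2 + 27.7662*s - 15.4409)/(40.7044*s^8 + 0.2552*s^7 + 7.784*s^6 - 12.608*s^5 + 72.8093*s^4 - 0.9806*s^3 + 7.9097*s^2 - 11.2464*s + 32.2624)
(2) = 16*b^3 - 2*b + 8
(3) = 1.51000000000000
(4) = -4*g - 3
(5) = (4*sin(n) - 1)*cos(n)/(sin(n) + cos(2*n) + 3)^2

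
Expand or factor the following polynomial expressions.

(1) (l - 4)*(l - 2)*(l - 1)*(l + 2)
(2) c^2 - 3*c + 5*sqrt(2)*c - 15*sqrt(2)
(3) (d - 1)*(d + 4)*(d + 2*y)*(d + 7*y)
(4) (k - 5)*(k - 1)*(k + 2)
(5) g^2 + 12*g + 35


(1) = l^4 - 5*l^3 + 20*l - 16
(2) = (c - 3)*(c + 5*sqrt(2))
(3) = d^4 + 9*d^3*y + 3*d^3 + 14*d^2*y^2 + 27*d^2*y - 4*d^2 + 42*d*y^2 - 36*d*y - 56*y^2
(4) = k^3 - 4*k^2 - 7*k + 10
(5) = (g + 5)*(g + 7)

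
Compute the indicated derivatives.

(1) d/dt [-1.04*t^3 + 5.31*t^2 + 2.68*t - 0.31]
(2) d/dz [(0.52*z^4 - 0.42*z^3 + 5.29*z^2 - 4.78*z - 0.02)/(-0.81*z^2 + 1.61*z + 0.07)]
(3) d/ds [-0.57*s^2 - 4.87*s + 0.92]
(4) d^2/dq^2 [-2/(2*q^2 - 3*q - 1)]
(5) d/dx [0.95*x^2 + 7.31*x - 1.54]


(1) = -3.12*t^2 + 10.62*t + 2.68
(2) = (-0.8424*z^5 + 2.8518*z^4 - 1.2068*z^3 + 4.5569*z^2 + 0.7082*z - 0.3024)/(0.6561*z^4 - 2.6082*z^3 + 2.4787*z^2 + 0.2254*z + 0.0049)
(3) = -1.14*s - 4.87
(4) = 4*(-4*q^2 + 6*q + (4*q - 3)^2 + 2)/(-2*q^2 + 3*q + 1)^3
(5) = 1.9*x + 7.31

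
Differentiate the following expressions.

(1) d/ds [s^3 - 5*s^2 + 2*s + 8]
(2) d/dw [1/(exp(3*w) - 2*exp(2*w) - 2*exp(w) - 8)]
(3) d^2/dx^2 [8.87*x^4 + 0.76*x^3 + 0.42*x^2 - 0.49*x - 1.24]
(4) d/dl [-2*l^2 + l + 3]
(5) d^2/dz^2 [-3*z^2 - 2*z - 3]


(1) = 3*s^2 - 10*s + 2
(2) = (-3*exp(2*w) + 4*exp(w) + 2)*exp(w)/(-exp(3*w) + 2*exp(2*w) + 2*exp(w) + 8)^2
(3) = 106.44*x^2 + 4.56*x + 0.84
(4) = 1 - 4*l
(5) = -6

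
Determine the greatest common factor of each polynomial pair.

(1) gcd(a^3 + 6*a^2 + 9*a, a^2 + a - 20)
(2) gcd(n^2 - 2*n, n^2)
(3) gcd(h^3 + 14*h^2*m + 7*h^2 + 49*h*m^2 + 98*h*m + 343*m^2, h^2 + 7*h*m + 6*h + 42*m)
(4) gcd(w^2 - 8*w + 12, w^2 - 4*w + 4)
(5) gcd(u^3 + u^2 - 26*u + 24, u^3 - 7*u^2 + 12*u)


(1) = 1
(2) = gcd(n*(n - 2), n^2) = n
(3) = gcd((h + 7)*(h + 7*m)^2, (h + 6)*(h + 7*m)) = h + 7*m
(4) = gcd((w - 6)*(w - 2), (w - 2)^2) = w - 2
(5) = u - 4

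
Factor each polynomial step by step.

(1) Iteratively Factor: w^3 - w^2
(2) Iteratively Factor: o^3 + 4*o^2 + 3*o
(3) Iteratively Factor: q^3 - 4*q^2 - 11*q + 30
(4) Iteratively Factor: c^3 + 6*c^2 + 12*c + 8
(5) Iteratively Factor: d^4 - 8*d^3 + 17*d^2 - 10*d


(1) = (w - 1)*(w^2) = w*(w - 1)*(w)
(2) = (o)*(o^2 + 4*o + 3) = o*(o + 3)*(o + 1)
(3) = (q + 3)*(q^2 - 7*q + 10) = (q - 5)*(q + 3)*(q - 2)
(4) = (c + 2)*(c^2 + 4*c + 4) = (c + 2)^2*(c + 2)
(5) = (d - 1)*(d^3 - 7*d^2 + 10*d) = d*(d - 1)*(d^2 - 7*d + 10) = d*(d - 2)*(d - 1)*(d - 5)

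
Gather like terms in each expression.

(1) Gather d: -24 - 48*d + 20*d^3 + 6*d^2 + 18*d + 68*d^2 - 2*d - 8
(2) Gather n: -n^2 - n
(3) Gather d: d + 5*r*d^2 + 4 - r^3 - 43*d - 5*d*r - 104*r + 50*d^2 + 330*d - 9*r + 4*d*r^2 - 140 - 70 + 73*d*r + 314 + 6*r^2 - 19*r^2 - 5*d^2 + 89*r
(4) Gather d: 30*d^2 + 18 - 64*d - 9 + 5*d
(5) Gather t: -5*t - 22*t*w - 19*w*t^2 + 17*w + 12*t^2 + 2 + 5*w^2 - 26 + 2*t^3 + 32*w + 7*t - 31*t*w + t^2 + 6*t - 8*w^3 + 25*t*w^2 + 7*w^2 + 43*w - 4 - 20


(1) = 20*d^3 + 74*d^2 - 32*d - 32
(2) = -n^2 - n
(3) = d^2*(5*r + 45) + d*(4*r^2 + 68*r + 288) - r^3 - 13*r^2 - 24*r + 108
(4) = 30*d^2 - 59*d + 9
(5) = 2*t^3 + t^2*(13 - 19*w) + t*(25*w^2 - 53*w + 8) - 8*w^3 + 12*w^2 + 92*w - 48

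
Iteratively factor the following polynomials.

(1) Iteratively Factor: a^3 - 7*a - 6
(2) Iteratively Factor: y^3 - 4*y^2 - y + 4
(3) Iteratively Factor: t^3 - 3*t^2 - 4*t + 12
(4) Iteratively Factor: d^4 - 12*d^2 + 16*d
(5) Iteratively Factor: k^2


(1) = (a - 3)*(a^2 + 3*a + 2) = (a - 3)*(a + 2)*(a + 1)
(2) = (y - 4)*(y^2 - 1) = (y - 4)*(y + 1)*(y - 1)
(3) = (t + 2)*(t^2 - 5*t + 6) = (t - 2)*(t + 2)*(t - 3)
(4) = (d)*(d^3 - 12*d + 16) = d*(d - 2)*(d^2 + 2*d - 8) = d*(d - 2)*(d + 4)*(d - 2)
(5) = (k)*(k)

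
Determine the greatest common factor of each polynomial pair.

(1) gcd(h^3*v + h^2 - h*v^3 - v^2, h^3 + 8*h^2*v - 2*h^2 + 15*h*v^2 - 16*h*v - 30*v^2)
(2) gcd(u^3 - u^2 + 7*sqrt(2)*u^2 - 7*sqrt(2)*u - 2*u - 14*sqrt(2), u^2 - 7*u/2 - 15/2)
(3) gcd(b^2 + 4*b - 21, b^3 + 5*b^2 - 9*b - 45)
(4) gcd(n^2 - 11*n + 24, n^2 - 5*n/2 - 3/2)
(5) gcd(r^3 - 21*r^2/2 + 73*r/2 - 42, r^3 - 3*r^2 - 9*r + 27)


(1) = gcd((h - v)*(h + v)*(h*v + 1), (h - 2)*(h + 3*v)*(h + 5*v)) = 1
(2) = 1
(3) = gcd((b - 3)*(b + 7), (b - 3)*(b + 3)*(b + 5)) = b - 3
(4) = gcd((n - 8)*(n - 3), (n - 3)*(n + 1/2)) = n - 3
(5) = gcd((r - 4)*(r - 7/2)*(r - 3), (r - 3)^2*(r + 3)) = r - 3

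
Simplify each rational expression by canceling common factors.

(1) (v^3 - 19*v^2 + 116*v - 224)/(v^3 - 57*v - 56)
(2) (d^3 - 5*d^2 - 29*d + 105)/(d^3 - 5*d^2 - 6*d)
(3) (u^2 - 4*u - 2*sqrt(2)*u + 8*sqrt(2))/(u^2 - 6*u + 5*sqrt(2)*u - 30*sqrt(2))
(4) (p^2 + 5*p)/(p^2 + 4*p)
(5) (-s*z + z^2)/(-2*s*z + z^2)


(1) = (v^2 - 11*v + 28)/(v^2 + 8*v + 7)
(2) = (d^3 - 5*d^2 - 29*d + 105)/(d^3 - 5*d^2 - 6*d)
(3) = (u^2 + u*(-4 - 2*sqrt(2)) + 8*sqrt(2))/(u^2 + u*(-6 + 5*sqrt(2)) - 30*sqrt(2))
(4) = (p + 5)/(p + 4)
(5) = (-s + z)/(-2*s + z)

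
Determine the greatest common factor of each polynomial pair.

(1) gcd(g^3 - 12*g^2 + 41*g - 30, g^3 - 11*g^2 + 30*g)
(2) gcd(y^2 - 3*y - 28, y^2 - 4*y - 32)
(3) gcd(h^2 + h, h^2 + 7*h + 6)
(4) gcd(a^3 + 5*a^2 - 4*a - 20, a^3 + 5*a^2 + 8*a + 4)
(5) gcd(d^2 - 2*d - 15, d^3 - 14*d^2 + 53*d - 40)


(1) = g^2 - 11*g + 30
(2) = gcd((y - 7)*(y + 4), (y - 8)*(y + 4)) = y + 4
(3) = gcd(h*(h + 1), (h + 1)*(h + 6)) = h + 1
(4) = a + 2
(5) = d - 5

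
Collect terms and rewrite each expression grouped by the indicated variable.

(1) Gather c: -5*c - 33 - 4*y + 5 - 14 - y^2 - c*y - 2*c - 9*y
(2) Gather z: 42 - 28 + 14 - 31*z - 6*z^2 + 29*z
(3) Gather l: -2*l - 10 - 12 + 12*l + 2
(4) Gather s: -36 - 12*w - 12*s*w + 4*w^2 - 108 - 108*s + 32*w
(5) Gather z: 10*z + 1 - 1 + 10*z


(1) = c*(-y - 7) - y^2 - 13*y - 42
(2) = -6*z^2 - 2*z + 28
(3) = 10*l - 20
(4) = s*(-12*w - 108) + 4*w^2 + 20*w - 144
(5) = 20*z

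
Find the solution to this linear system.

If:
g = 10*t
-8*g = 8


Then:
g = -1
t = -1/10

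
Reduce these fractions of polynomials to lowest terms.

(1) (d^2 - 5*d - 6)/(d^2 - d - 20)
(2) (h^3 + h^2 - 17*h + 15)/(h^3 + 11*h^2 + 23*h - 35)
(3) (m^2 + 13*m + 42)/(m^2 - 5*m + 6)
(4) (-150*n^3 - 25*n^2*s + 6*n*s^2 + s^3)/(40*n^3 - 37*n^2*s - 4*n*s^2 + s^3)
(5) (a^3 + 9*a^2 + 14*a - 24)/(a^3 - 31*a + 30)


(1) = (d^2 - 5*d - 6)/(d^2 - d - 20)
(2) = (h - 3)/(h + 7)
(3) = (m^2 + 13*m + 42)/(m^2 - 5*m + 6)
(4) = (-30*n^2 + n*s + s^2)/(8*n^2 - 9*n*s + s^2)
(5) = (a + 4)/(a - 5)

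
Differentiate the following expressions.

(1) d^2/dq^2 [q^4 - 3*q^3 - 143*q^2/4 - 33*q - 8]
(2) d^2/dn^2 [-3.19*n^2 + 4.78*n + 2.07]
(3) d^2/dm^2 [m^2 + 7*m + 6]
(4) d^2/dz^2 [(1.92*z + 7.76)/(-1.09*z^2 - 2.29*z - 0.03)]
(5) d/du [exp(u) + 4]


(1) = 12*q^2 - 18*q - 143/2
(2) = -6.38000000000000
(3) = 2
(4) = (-(1.92*z + 7.76)*(2.18*z + 2.29)*(4.36*z + 4.58) + (12.5568*z + 25.7104)*(1.09*z^2 + 2.29*z + 0.03))/(1.09*z^2 + 2.29*z + 0.03)^3
(5) = exp(u)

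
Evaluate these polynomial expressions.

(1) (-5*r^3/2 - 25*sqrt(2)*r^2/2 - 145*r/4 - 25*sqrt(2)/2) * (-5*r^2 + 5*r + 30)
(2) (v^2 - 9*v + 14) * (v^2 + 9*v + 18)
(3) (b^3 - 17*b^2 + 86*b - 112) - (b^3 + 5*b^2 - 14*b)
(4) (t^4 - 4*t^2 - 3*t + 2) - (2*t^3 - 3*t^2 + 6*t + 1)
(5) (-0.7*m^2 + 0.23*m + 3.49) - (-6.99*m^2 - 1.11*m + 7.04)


(1) = 25*r^5/2 - 25*r^4/2 + 125*sqrt(2)*r^4/2 - 125*sqrt(2)*r^3/2 + 425*r^3/4 - 625*sqrt(2)*r^2/2 - 725*r^2/4 - 2175*r/2 - 125*sqrt(2)*r/2 - 375*sqrt(2)
(2) = v^4 - 49*v^2 - 36*v + 252
(3) = -22*b^2 + 100*b - 112
(4) = t^4 - 2*t^3 - t^2 - 9*t + 1
(5) = 6.29*m^2 + 1.34*m - 3.55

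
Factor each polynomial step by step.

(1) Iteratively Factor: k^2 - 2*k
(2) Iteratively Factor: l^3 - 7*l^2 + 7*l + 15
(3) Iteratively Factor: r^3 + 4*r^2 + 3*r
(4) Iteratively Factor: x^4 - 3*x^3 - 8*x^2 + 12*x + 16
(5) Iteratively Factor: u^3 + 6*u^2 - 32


(1) = (k - 2)*(k)
(2) = (l - 5)*(l^2 - 2*l - 3) = (l - 5)*(l + 1)*(l - 3)
(3) = (r + 3)*(r^2 + r) = (r + 1)*(r + 3)*(r)
(4) = (x - 2)*(x^3 - x^2 - 10*x - 8) = (x - 2)*(x + 2)*(x^2 - 3*x - 4) = (x - 4)*(x - 2)*(x + 2)*(x + 1)
(5) = (u - 2)*(u^2 + 8*u + 16) = (u - 2)*(u + 4)*(u + 4)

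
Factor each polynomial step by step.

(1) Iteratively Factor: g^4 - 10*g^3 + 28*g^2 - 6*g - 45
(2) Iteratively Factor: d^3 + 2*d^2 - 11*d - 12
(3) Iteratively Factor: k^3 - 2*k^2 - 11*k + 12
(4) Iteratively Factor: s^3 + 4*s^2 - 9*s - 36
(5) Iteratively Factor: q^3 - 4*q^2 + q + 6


(1) = (g + 1)*(g^3 - 11*g^2 + 39*g - 45) = (g - 5)*(g + 1)*(g^2 - 6*g + 9) = (g - 5)*(g - 3)*(g + 1)*(g - 3)
(2) = (d + 4)*(d^2 - 2*d - 3) = (d - 3)*(d + 4)*(d + 1)
(3) = (k - 4)*(k^2 + 2*k - 3) = (k - 4)*(k + 3)*(k - 1)
(4) = (s - 3)*(s^2 + 7*s + 12) = (s - 3)*(s + 4)*(s + 3)
(5) = (q - 3)*(q^2 - q - 2) = (q - 3)*(q - 2)*(q + 1)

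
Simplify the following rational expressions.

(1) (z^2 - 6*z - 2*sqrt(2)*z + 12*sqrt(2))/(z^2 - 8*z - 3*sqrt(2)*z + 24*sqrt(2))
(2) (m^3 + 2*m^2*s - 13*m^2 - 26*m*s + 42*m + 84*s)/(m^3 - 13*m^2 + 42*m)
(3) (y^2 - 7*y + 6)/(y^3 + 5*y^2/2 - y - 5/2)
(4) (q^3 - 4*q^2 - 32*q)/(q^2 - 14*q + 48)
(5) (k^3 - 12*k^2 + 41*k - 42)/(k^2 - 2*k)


(1) = (z^2 + z*(-6 - 2*sqrt(2)) + 12*sqrt(2))/(z^2 + z*(-8 - 3*sqrt(2)) + 24*sqrt(2))
(2) = (m + 2*s)/m
(3) = (2*y - 12)/(2*y^2 + 7*y + 5)
(4) = (q^2 + 4*q)/(q - 6)
(5) = (k^2 - 10*k + 21)/k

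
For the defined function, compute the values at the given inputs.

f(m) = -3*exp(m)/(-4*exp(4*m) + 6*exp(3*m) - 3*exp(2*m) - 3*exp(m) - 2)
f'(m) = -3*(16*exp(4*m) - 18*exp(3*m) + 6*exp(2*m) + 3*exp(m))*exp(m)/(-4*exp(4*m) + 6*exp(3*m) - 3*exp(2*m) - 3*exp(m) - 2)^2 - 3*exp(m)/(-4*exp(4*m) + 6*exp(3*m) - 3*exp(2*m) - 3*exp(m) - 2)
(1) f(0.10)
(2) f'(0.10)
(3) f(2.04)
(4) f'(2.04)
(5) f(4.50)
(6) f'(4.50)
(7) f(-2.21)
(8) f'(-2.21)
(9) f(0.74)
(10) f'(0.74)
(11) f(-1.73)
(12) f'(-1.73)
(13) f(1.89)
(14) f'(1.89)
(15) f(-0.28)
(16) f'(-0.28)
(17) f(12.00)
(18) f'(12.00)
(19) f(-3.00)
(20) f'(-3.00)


(1) = 0.48
(2) = -0.24
(3) = 0.00
(4) = -0.01
(5) = 0.00
(6) = -0.00
(7) = 0.14
(8) = 0.12
(9) = 0.14
(10) = -0.44
(11) = 0.20
(12) = 0.15
(13) = 0.00
(14) = -0.01
(15) = 0.48
(16) = 0.16
(17) = 0.00
(18) = -0.00
(19) = 0.07
(20) = 0.06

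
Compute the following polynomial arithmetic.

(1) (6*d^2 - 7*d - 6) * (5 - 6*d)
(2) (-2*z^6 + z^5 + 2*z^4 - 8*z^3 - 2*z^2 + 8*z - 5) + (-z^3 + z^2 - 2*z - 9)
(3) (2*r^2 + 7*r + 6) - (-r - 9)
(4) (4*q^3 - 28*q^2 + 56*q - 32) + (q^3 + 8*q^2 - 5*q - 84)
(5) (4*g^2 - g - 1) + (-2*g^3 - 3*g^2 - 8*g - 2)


(1) = -36*d^3 + 72*d^2 + d - 30
(2) = -2*z^6 + z^5 + 2*z^4 - 9*z^3 - z^2 + 6*z - 14
(3) = 2*r^2 + 8*r + 15
(4) = 5*q^3 - 20*q^2 + 51*q - 116
(5) = -2*g^3 + g^2 - 9*g - 3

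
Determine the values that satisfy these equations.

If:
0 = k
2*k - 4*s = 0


Then:
k = 0
s = 0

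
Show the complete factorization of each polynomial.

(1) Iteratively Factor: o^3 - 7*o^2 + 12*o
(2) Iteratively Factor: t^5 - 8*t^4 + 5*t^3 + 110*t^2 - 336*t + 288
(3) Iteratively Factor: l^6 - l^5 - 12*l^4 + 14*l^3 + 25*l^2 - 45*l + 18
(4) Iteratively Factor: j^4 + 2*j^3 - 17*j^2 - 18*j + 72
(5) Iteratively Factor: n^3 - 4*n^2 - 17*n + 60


(1) = (o - 3)*(o^2 - 4*o) = (o - 4)*(o - 3)*(o)
(2) = (t - 4)*(t^4 - 4*t^3 - 11*t^2 + 66*t - 72) = (t - 4)*(t + 4)*(t^3 - 8*t^2 + 21*t - 18) = (t - 4)*(t - 3)*(t + 4)*(t^2 - 5*t + 6) = (t - 4)*(t - 3)*(t - 2)*(t + 4)*(t - 3)
(3) = (l - 1)*(l^5 - 12*l^3 + 2*l^2 + 27*l - 18) = (l - 1)^2*(l^4 + l^3 - 11*l^2 - 9*l + 18) = (l - 1)^3*(l^3 + 2*l^2 - 9*l - 18) = (l - 1)^3*(l + 3)*(l^2 - l - 6) = (l - 3)*(l - 1)^3*(l + 3)*(l + 2)
(4) = (j + 4)*(j^3 - 2*j^2 - 9*j + 18) = (j - 3)*(j + 4)*(j^2 + j - 6) = (j - 3)*(j + 3)*(j + 4)*(j - 2)
(5) = (n - 5)*(n^2 + n - 12) = (n - 5)*(n - 3)*(n + 4)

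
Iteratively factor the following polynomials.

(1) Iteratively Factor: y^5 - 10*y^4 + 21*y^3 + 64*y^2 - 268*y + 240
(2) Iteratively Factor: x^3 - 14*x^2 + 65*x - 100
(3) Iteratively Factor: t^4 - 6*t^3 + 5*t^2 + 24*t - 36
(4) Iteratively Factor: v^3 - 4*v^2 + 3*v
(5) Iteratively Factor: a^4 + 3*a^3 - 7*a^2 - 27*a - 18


(1) = (y - 5)*(y^4 - 5*y^3 - 4*y^2 + 44*y - 48) = (y - 5)*(y - 2)*(y^3 - 3*y^2 - 10*y + 24) = (y - 5)*(y - 4)*(y - 2)*(y^2 + y - 6) = (y - 5)*(y - 4)*(y - 2)^2*(y + 3)
(2) = (x - 5)*(x^2 - 9*x + 20) = (x - 5)*(x - 4)*(x - 5)
(3) = (t + 2)*(t^3 - 8*t^2 + 21*t - 18) = (t - 3)*(t + 2)*(t^2 - 5*t + 6) = (t - 3)*(t - 2)*(t + 2)*(t - 3)
(4) = (v)*(v^2 - 4*v + 3) = v*(v - 1)*(v - 3)
(5) = (a + 3)*(a^3 - 7*a - 6) = (a - 3)*(a + 3)*(a^2 + 3*a + 2) = (a - 3)*(a + 1)*(a + 3)*(a + 2)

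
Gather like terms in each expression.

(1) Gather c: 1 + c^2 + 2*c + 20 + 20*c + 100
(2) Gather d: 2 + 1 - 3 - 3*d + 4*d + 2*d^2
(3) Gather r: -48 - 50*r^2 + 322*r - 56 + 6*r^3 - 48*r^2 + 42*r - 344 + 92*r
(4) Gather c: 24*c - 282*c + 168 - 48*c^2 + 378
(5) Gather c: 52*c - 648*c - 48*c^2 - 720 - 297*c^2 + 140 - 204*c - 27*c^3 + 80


(1) = c^2 + 22*c + 121
(2) = 2*d^2 + d
(3) = 6*r^3 - 98*r^2 + 456*r - 448
(4) = -48*c^2 - 258*c + 546
(5) = -27*c^3 - 345*c^2 - 800*c - 500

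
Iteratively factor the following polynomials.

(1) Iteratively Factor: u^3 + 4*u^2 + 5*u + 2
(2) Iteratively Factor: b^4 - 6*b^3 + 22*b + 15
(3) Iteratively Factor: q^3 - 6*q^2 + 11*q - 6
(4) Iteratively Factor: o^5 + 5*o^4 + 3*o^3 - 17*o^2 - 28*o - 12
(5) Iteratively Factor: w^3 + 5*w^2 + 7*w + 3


(1) = (u + 1)*(u^2 + 3*u + 2) = (u + 1)*(u + 2)*(u + 1)
(2) = (b - 3)*(b^3 - 3*b^2 - 9*b - 5) = (b - 3)*(b + 1)*(b^2 - 4*b - 5) = (b - 3)*(b + 1)^2*(b - 5)
(3) = (q - 1)*(q^2 - 5*q + 6) = (q - 2)*(q - 1)*(q - 3)
(4) = (o + 3)*(o^4 + 2*o^3 - 3*o^2 - 8*o - 4) = (o + 1)*(o + 3)*(o^3 + o^2 - 4*o - 4) = (o - 2)*(o + 1)*(o + 3)*(o^2 + 3*o + 2) = (o - 2)*(o + 1)^2*(o + 3)*(o + 2)
(5) = (w + 1)*(w^2 + 4*w + 3) = (w + 1)^2*(w + 3)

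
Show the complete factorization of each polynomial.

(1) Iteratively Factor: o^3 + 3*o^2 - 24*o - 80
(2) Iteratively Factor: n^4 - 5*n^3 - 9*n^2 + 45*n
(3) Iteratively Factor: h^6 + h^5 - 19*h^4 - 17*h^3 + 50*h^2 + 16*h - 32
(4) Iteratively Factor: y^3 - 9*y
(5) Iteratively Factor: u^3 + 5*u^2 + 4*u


(1) = (o - 5)*(o^2 + 8*o + 16) = (o - 5)*(o + 4)*(o + 4)
(2) = (n + 3)*(n^3 - 8*n^2 + 15*n) = (n - 3)*(n + 3)*(n^2 - 5*n) = n*(n - 3)*(n + 3)*(n - 5)
(3) = (h - 4)*(h^5 + 5*h^4 + h^3 - 13*h^2 - 2*h + 8) = (h - 4)*(h - 1)*(h^4 + 6*h^3 + 7*h^2 - 6*h - 8) = (h - 4)*(h - 1)^2*(h^3 + 7*h^2 + 14*h + 8) = (h - 4)*(h - 1)^2*(h + 4)*(h^2 + 3*h + 2) = (h - 4)*(h - 1)^2*(h + 2)*(h + 4)*(h + 1)
(4) = (y)*(y^2 - 9) = y*(y + 3)*(y - 3)
(5) = (u + 4)*(u^2 + u) = (u + 1)*(u + 4)*(u)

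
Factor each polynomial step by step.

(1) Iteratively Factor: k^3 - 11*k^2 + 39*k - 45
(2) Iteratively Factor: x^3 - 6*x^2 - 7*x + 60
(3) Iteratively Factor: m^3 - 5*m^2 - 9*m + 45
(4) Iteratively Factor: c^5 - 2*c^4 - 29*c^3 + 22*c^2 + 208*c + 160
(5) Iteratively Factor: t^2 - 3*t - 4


(1) = (k - 3)*(k^2 - 8*k + 15) = (k - 5)*(k - 3)*(k - 3)
(2) = (x - 5)*(x^2 - x - 12) = (x - 5)*(x + 3)*(x - 4)
(3) = (m - 3)*(m^2 - 2*m - 15) = (m - 5)*(m - 3)*(m + 3)
(4) = (c - 4)*(c^4 + 2*c^3 - 21*c^2 - 62*c - 40) = (c - 4)*(c + 2)*(c^3 - 21*c - 20) = (c - 4)*(c + 2)*(c + 4)*(c^2 - 4*c - 5) = (c - 5)*(c - 4)*(c + 2)*(c + 4)*(c + 1)
(5) = (t - 4)*(t + 1)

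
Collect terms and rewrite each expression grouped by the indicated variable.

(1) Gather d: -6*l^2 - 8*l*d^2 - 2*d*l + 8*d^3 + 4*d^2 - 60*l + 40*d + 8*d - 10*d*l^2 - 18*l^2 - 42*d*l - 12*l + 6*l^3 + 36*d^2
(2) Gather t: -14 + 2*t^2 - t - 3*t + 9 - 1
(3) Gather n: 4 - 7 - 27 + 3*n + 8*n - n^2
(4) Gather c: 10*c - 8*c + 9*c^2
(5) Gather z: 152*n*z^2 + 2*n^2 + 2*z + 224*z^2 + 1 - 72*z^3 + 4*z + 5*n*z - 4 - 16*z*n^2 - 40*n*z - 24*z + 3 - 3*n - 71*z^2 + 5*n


(1) = 8*d^3 + d^2*(40 - 8*l) + d*(-10*l^2 - 44*l + 48) + 6*l^3 - 24*l^2 - 72*l
(2) = 2*t^2 - 4*t - 6
(3) = -n^2 + 11*n - 30
(4) = 9*c^2 + 2*c
(5) = 2*n^2 + 2*n - 72*z^3 + z^2*(152*n + 153) + z*(-16*n^2 - 35*n - 18)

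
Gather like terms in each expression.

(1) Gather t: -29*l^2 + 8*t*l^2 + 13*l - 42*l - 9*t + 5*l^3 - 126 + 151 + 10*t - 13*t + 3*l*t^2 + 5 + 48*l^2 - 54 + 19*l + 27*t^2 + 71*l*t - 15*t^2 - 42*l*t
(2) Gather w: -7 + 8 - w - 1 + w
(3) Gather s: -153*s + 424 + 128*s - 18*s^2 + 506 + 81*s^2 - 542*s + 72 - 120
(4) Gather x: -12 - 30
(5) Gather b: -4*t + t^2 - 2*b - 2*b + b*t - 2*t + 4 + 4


(1) = 5*l^3 + 19*l^2 - 10*l + t^2*(3*l + 12) + t*(8*l^2 + 29*l - 12) - 24
(2) = 0
(3) = 63*s^2 - 567*s + 882
(4) = -42
(5) = b*(t - 4) + t^2 - 6*t + 8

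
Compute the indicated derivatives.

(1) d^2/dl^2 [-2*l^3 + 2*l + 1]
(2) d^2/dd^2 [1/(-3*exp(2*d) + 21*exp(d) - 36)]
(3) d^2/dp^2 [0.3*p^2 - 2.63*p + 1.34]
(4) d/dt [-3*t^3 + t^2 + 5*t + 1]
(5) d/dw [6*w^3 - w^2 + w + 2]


(1) = -12*l
(2) = (-2*(2*exp(d) - 7)^2*exp(d) + (4*exp(d) - 7)*(exp(2*d) - 7*exp(d) + 12))*exp(d)/(3*(exp(2*d) - 7*exp(d) + 12)^3)
(3) = 0.600000000000000
(4) = -9*t^2 + 2*t + 5
(5) = 18*w^2 - 2*w + 1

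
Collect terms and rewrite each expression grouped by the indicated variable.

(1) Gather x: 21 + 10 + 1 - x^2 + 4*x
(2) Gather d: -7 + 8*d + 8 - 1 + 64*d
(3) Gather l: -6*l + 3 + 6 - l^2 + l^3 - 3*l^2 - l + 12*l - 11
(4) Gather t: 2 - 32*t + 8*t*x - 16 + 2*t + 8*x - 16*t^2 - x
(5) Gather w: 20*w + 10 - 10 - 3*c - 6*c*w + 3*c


(1) = -x^2 + 4*x + 32
(2) = 72*d
(3) = l^3 - 4*l^2 + 5*l - 2
(4) = -16*t^2 + t*(8*x - 30) + 7*x - 14
(5) = w*(20 - 6*c)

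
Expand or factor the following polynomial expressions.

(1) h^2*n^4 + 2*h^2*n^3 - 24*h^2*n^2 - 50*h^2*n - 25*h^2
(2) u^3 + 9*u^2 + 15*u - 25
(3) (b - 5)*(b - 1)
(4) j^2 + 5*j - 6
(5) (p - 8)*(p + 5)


(1) = (n - 5)*(n + 5)*(h*n + h)^2
(2) = (u - 1)*(u + 5)^2
(3) = b^2 - 6*b + 5
(4) = (j - 1)*(j + 6)
(5) = p^2 - 3*p - 40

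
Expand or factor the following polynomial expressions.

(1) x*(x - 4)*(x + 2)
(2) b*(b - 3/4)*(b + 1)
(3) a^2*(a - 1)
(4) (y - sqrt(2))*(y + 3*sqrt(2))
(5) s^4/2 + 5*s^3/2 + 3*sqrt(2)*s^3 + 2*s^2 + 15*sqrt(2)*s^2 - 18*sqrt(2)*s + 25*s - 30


(1) = x^3 - 2*x^2 - 8*x
(2) = b^3 + b^2/4 - 3*b/4
(3) = a^3 - a^2
(4) = y^2 + 2*sqrt(2)*y - 6
(5) = (s/2 + sqrt(2)/2)*(s - 1)*(s + 6)*(s + 5*sqrt(2))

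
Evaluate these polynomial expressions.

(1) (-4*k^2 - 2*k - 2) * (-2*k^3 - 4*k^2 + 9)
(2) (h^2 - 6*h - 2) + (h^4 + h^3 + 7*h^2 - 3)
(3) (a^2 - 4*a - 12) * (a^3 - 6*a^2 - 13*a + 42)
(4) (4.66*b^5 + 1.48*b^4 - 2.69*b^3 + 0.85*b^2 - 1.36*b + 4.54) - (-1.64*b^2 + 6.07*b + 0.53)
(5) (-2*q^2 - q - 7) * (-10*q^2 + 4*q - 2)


(1) = 8*k^5 + 20*k^4 + 12*k^3 - 28*k^2 - 18*k - 18
(2) = h^4 + h^3 + 8*h^2 - 6*h - 5
(3) = a^5 - 10*a^4 - a^3 + 166*a^2 - 12*a - 504
(4) = 4.66*b^5 + 1.48*b^4 - 2.69*b^3 + 2.49*b^2 - 7.43*b + 4.01
(5) = 20*q^4 + 2*q^3 + 70*q^2 - 26*q + 14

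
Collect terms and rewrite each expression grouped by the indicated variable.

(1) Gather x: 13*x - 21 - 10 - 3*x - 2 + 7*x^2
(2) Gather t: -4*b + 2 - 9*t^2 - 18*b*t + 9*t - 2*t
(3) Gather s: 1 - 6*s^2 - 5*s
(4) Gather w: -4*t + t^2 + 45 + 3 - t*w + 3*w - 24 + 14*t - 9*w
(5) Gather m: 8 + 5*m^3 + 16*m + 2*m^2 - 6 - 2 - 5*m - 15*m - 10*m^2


(1) = 7*x^2 + 10*x - 33
(2) = -4*b - 9*t^2 + t*(7 - 18*b) + 2
(3) = -6*s^2 - 5*s + 1
(4) = t^2 + 10*t + w*(-t - 6) + 24
(5) = 5*m^3 - 8*m^2 - 4*m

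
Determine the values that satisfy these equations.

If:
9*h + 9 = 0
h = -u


Then:
h = -1
u = 1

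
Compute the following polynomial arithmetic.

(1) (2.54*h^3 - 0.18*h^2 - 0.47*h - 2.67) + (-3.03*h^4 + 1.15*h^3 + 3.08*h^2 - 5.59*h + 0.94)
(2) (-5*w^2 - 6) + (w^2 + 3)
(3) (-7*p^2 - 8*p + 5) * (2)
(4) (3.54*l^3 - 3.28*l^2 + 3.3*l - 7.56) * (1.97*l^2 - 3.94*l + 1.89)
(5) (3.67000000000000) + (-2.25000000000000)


(1) = -3.03*h^4 + 3.69*h^3 + 2.9*h^2 - 6.06*h - 1.73
(2) = -4*w^2 - 3
(3) = -14*p^2 - 16*p + 10
(4) = 6.9738*l^5 - 20.4092*l^4 + 26.1148*l^3 - 34.0944*l^2 + 36.0234*l - 14.2884
(5) = 1.42000000000000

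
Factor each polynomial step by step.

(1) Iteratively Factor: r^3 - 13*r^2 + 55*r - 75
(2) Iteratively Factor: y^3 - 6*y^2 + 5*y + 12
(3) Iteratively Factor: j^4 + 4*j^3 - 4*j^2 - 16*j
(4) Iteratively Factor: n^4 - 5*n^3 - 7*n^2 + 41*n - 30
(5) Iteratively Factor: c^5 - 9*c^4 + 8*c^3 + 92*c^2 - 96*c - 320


(1) = (r - 5)*(r^2 - 8*r + 15) = (r - 5)*(r - 3)*(r - 5)
(2) = (y + 1)*(y^2 - 7*y + 12) = (y - 4)*(y + 1)*(y - 3)
(3) = (j + 4)*(j^3 - 4*j) = j*(j + 4)*(j^2 - 4) = j*(j + 2)*(j + 4)*(j - 2)
(4) = (n - 2)*(n^3 - 3*n^2 - 13*n + 15) = (n - 2)*(n - 1)*(n^2 - 2*n - 15) = (n - 5)*(n - 2)*(n - 1)*(n + 3)
(5) = (c - 4)*(c^4 - 5*c^3 - 12*c^2 + 44*c + 80) = (c - 4)*(c + 2)*(c^3 - 7*c^2 + 2*c + 40) = (c - 4)^2*(c + 2)*(c^2 - 3*c - 10) = (c - 5)*(c - 4)^2*(c + 2)*(c + 2)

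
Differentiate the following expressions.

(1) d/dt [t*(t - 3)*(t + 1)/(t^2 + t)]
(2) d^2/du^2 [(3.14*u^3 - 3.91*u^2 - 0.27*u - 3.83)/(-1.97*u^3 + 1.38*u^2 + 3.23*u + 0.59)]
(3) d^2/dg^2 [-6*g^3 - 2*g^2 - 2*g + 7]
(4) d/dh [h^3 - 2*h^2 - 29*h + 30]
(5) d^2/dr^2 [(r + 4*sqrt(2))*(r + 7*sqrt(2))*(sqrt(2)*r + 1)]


(1) = 1
(2) = (13.27583*u^6 - 113.593746*u^5 + 279.444894*u^4 - 193.76936*u^3 - 153.699594*u^2 + 121.263498*u + 75.372306)/(7.645373*u^9 - 16.066926*u^8 - 26.350917*u^7 + 43.189203*u^6 + 52.828647*u^5 - 24.03762*u^4 - 47.420192*u^3 - 19.907367*u^2 - 3.373089*u - 0.205379)
(3) = -36*g - 4
(4) = 3*h^2 - 4*h - 29
(5) = 6*sqrt(2)*r + 46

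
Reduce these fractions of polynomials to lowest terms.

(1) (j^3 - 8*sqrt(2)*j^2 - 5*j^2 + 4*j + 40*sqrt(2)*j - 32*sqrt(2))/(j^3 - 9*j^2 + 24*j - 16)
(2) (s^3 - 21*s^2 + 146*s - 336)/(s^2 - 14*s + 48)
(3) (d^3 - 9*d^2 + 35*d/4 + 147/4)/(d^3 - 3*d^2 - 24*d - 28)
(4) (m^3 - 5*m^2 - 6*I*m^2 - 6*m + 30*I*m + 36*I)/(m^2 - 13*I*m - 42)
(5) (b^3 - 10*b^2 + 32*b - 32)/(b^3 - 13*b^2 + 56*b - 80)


(1) = (j - 8*sqrt(2))/(j - 4)
(2) = s - 7
(3) = (4*d^2 - 8*d - 21)/(4*d^2 + 16*d + 16)
(4) = (m^2 - 5*m - 6)/(m - 7*I)
(5) = (b - 2)/(b - 5)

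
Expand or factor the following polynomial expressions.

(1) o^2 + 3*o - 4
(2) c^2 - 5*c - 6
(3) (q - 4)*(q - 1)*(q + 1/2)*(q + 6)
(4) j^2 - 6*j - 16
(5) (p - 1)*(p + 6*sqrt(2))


(1) = (o - 1)*(o + 4)
(2) = (c - 6)*(c + 1)
(3) = q^4 + 3*q^3/2 - 51*q^2/2 + 11*q + 12
(4) = (j - 8)*(j + 2)
(5) = p^2 - p + 6*sqrt(2)*p - 6*sqrt(2)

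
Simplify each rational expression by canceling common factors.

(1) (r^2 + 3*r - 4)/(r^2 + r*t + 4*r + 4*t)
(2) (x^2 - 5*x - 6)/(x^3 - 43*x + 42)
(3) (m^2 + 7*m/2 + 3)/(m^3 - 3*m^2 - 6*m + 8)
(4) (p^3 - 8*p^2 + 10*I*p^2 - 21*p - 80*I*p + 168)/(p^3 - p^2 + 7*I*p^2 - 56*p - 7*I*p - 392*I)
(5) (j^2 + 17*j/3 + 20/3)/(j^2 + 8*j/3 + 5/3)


(1) = (r - 1)/(r + t)
(2) = (x + 1)/(x^2 + 6*x - 7)
(3) = (2*m + 3)/(2*m^2 - 10*m + 8)
(4) = (p + 3*I)/(p + 7)
(5) = (j + 4)/(j + 1)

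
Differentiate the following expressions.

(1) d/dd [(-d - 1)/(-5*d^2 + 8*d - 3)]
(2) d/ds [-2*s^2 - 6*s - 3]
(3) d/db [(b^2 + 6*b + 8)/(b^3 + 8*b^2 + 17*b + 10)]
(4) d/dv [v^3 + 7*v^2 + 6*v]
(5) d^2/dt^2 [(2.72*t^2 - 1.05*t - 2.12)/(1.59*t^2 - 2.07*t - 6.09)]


(1) = (-5*d^2 - 10*d + 11)/(25*d^4 - 80*d^3 + 94*d^2 - 48*d + 9)
(2) = -4*s - 6
(3) = (-b^2 - 8*b - 19)/(b^4 + 12*b^3 + 46*b^2 + 60*b + 25)
(4) = 3*v^2 + 14*v + 6
(5) = (12.595662*t^3 + 125.87076*t^2 - 19.138194*t + 169.008174)/(4.019679*t^6 - 15.699501*t^5 - 25.749414*t^4 + 111.394359*t^3 + 98.625114*t^2 - 230.317101*t - 225.866529)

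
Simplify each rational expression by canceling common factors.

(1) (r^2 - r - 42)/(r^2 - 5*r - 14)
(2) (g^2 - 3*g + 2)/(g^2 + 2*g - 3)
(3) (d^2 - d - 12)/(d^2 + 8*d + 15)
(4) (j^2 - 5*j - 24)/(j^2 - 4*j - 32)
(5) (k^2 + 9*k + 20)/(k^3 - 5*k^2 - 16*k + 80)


(1) = (r + 6)/(r + 2)
(2) = (g - 2)/(g + 3)
(3) = (d - 4)/(d + 5)
(4) = (j + 3)/(j + 4)
(5) = (k + 5)/(k^2 - 9*k + 20)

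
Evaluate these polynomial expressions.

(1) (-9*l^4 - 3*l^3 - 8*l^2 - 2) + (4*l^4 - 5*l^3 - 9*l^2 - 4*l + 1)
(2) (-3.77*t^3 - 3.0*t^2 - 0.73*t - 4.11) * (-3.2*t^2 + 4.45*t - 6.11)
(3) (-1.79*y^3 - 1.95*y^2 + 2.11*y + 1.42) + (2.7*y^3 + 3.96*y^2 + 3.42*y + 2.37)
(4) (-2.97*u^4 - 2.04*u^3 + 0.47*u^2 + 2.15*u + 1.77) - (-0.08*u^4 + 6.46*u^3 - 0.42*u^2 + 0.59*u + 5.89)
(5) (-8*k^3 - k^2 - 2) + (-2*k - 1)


(1) = -5*l^4 - 8*l^3 - 17*l^2 - 4*l - 1
(2) = 12.064*t^5 - 7.1765*t^4 + 12.0207*t^3 + 28.2335*t^2 - 13.8292*t + 25.1121
(3) = 0.91*y^3 + 2.01*y^2 + 5.53*y + 3.79
(4) = -2.89*u^4 - 8.5*u^3 + 0.89*u^2 + 1.56*u - 4.12
(5) = -8*k^3 - k^2 - 2*k - 3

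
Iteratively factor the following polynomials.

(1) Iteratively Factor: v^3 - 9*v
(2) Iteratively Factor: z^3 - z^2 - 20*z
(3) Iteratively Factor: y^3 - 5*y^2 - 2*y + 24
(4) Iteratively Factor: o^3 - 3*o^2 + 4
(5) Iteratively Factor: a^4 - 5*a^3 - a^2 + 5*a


(1) = (v)*(v^2 - 9) = v*(v - 3)*(v + 3)
(2) = (z)*(z^2 - z - 20) = z*(z + 4)*(z - 5)
(3) = (y - 4)*(y^2 - y - 6) = (y - 4)*(y - 3)*(y + 2)
(4) = (o - 2)*(o^2 - o - 2) = (o - 2)^2*(o + 1)
(5) = (a)*(a^3 - 5*a^2 - a + 5) = a*(a - 1)*(a^2 - 4*a - 5) = a*(a - 1)*(a + 1)*(a - 5)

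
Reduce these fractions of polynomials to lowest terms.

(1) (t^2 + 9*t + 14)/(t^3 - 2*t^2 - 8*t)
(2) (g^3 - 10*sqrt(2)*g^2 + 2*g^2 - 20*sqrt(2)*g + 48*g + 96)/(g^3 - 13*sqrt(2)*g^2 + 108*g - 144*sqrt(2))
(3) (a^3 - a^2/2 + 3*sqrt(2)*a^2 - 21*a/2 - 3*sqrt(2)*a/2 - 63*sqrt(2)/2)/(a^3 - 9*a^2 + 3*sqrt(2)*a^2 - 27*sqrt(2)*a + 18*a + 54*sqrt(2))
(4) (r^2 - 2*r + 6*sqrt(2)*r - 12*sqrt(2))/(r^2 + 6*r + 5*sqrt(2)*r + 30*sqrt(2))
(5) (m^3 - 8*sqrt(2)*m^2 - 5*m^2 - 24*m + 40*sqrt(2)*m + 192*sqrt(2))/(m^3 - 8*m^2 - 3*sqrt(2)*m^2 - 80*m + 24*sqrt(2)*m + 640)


(1) = (t + 7)/(t^2 - 4*t)
(2) = (g + 2)/(g - 3*sqrt(2))
(3) = (2*a^2 - a - 21)/(2*a^2 - 18*a + 36)
(4) = (r^2 + r*(-2 + 6*sqrt(2)) - 12*sqrt(2))/(r^2 + r*(6 + 5*sqrt(2)) + 30*sqrt(2))
(5) = (m + 3)/(m + 5*sqrt(2))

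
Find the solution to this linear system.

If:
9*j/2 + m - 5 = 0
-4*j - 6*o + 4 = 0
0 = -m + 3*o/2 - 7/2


Then:
j = 15/7
m = -65/14
o = -16/21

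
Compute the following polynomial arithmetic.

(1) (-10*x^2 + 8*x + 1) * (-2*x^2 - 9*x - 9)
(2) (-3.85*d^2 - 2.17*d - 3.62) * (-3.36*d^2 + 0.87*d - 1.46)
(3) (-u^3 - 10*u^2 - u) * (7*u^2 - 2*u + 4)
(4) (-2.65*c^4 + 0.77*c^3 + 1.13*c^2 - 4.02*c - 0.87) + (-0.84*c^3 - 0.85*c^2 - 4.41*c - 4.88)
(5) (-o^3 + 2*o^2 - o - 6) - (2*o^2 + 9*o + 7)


(1) = 20*x^4 + 74*x^3 + 16*x^2 - 81*x - 9
(2) = 12.936*d^4 + 3.9417*d^3 + 15.8963*d^2 + 0.0188*d + 5.2852
(3) = -7*u^5 - 68*u^4 + 9*u^3 - 38*u^2 - 4*u
(4) = -2.65*c^4 - 0.07*c^3 + 0.28*c^2 - 8.43*c - 5.75
(5) = -o^3 - 10*o - 13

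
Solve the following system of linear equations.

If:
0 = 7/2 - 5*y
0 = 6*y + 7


Then:
No Solution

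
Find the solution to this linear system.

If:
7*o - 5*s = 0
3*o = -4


Then:
o = -4/3
s = -28/15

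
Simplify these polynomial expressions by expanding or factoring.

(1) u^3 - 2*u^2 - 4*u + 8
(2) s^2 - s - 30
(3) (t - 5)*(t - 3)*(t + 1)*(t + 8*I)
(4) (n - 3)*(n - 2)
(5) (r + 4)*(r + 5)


(1) = (u - 2)^2*(u + 2)
(2) = (s - 6)*(s + 5)
(3) = t^4 - 7*t^3 + 8*I*t^3 + 7*t^2 - 56*I*t^2 + 15*t + 56*I*t + 120*I
(4) = n^2 - 5*n + 6
(5) = r^2 + 9*r + 20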